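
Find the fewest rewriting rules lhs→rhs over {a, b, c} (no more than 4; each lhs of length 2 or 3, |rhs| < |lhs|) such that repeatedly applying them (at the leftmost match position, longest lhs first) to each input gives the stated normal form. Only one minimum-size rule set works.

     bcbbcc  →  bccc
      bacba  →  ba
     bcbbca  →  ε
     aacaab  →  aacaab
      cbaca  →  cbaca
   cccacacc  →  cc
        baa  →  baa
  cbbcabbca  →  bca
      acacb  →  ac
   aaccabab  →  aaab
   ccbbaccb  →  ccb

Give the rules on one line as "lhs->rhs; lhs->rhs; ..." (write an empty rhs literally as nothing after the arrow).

  | bcbbcc => bccc
  | bacba => ba
  | bcbbca => bcca => bbb => ε
  | aacaab

acb->; bb->; bbb->; cca->bb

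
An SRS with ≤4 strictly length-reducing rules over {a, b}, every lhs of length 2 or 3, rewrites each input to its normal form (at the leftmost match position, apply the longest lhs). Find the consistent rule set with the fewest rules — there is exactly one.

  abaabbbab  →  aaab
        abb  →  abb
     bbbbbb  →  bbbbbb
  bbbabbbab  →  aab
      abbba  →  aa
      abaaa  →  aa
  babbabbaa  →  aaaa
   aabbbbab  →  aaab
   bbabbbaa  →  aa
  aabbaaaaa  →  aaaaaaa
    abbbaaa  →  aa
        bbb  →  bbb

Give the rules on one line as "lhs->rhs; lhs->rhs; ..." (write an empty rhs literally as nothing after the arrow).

  | abaabbbab => ababbbab => aabbbab => aabab => aaab
  | abb
  | bbbbbb
  | bbbabbbab => babbbab => abbbab => abab => aab

ba->a; baa->ba; bba->a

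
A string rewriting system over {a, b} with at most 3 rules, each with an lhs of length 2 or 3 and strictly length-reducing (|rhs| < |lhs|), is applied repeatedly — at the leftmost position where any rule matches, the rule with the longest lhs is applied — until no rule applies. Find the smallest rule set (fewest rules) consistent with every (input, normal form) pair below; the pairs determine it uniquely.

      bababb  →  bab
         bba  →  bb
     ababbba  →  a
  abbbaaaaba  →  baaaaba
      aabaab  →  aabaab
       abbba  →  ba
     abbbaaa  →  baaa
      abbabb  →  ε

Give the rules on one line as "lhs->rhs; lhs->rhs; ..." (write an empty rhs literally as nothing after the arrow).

abb->; bba->bb

  | bababb => bab
  | bba => bb
  | ababbba => abba => a
  | abbbaaaaba => baaaaba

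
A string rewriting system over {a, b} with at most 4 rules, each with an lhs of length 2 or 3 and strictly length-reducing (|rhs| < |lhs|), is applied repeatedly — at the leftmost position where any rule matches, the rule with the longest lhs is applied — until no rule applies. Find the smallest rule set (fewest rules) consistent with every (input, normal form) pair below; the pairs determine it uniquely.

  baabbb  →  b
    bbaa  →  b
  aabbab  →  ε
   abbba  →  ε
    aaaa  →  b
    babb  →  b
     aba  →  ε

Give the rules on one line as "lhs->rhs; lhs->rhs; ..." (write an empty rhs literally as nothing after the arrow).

  | baabbb => bbbbb => bbbb => bbb => bb => b
  | bbaa => baa => bb => b
  | aabbab => bbbab => bbab => bab => ε
  | abbba => abba => aba => ε

aa->b; aba->; bab->; bb->b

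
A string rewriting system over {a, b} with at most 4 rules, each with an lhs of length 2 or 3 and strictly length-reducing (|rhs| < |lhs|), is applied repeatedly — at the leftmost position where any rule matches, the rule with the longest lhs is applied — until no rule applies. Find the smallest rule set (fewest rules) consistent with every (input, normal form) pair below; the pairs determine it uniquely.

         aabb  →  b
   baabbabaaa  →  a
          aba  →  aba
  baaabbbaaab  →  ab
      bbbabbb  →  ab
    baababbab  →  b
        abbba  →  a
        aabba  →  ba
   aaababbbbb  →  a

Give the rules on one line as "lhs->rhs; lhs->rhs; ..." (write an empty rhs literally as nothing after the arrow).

aa->a; aab->; bb->a

  | aabb => b
  | baabbabaaa => bbabaaa => aabaaa => aaa => aa => a
  | aba
  | baaabbbaaab => baabbbaaab => bbbaaab => abaaab => abaab => ab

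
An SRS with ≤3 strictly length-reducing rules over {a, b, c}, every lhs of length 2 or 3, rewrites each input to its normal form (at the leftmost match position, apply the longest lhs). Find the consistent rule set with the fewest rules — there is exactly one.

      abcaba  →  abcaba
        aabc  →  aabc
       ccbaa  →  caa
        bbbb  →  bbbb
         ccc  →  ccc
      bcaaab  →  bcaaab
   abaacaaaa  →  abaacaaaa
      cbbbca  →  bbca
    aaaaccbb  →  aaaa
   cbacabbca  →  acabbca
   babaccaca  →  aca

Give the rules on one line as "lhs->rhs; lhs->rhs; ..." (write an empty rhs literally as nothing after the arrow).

bac->; cb->

  | abcaba
  | aabc
  | ccbaa => caa
  | bbbb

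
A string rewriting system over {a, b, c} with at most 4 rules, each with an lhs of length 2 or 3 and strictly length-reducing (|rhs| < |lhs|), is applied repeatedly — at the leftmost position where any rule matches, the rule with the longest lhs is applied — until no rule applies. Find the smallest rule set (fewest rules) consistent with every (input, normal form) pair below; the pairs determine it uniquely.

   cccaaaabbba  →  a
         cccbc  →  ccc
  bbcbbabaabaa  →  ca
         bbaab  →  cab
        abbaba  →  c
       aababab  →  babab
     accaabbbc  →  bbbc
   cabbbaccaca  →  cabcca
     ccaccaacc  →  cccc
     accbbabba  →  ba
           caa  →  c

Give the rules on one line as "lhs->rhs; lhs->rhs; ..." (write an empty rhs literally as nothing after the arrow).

  | cccaaaabbba => cccaabbba => cccbbba => ccbba => cba => a
  | cccbc => ccc
  | bbcbbabaabaa => bbbabaabaa => bcbaabaa => baabaa => bbaa => ca
  | bbaab => cab

aa->; ac->b; bba->c; cb->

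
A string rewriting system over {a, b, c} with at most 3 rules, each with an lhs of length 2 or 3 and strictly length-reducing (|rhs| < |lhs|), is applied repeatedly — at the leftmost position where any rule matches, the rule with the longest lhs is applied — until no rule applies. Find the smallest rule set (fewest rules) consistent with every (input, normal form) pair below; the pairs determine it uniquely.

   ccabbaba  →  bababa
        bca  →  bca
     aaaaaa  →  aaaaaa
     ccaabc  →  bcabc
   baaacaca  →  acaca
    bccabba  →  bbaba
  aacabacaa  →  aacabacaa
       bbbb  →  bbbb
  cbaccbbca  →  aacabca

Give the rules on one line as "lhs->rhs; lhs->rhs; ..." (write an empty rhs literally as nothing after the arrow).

baa->; cb->a; cca->bc

  | ccabbaba => bcbbaba => bababa
  | bca
  | aaaaaa
  | ccaabc => bcabc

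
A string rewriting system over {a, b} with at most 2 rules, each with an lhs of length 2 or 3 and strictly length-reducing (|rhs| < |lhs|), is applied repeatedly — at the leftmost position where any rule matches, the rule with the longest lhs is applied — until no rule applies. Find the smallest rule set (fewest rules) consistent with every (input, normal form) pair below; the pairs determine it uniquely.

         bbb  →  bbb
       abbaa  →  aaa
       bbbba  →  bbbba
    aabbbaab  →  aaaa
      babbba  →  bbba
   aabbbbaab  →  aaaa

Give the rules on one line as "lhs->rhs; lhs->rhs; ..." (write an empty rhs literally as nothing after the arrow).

ab->a; bab->b

  | bbb
  | abbaa => abaa => aaa
  | bbbba
  | aabbbaab => aabbaab => aabaab => aaaab => aaaa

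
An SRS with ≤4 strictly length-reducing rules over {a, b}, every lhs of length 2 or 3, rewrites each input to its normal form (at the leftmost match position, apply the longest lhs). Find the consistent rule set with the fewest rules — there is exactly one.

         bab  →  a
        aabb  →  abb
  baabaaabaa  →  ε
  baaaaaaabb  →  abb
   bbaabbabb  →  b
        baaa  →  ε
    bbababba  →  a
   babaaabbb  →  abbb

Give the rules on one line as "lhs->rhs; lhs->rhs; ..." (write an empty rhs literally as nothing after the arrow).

aa->a; aaa->; ba->a; bab->aa

  | bab => aa => a
  | aabb => abb
  | baabaaabaa => aabaaabaa => abaaabaa => aaaabaa => abaa => aaa => ε
  | baaaaaaabb => aaaaaaabb => aaaabb => abb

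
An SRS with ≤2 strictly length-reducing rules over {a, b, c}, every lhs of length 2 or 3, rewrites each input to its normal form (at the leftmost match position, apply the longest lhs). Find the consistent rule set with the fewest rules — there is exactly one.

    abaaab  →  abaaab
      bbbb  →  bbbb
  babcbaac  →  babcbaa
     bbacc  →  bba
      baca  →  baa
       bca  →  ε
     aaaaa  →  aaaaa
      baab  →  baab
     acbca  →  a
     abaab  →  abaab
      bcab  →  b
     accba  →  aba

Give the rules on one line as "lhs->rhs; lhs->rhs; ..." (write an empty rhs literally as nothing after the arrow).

ac->a; bca->

  | abaaab
  | bbbb
  | babcbaac => babcbaa
  | bbacc => bbac => bba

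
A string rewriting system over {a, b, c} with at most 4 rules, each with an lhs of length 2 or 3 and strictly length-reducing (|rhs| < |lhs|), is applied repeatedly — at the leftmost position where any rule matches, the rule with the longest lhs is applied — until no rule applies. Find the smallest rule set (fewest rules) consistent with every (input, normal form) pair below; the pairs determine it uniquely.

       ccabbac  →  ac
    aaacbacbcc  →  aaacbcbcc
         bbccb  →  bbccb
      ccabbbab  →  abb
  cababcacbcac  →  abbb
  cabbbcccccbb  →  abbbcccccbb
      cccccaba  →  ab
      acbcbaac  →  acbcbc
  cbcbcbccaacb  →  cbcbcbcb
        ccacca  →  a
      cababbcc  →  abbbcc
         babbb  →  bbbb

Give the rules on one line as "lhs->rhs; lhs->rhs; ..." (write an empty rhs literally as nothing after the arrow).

ba->b; bba->; ca->a; cac->

  | ccabbac => cabbac => abbac => ac
  | aaacbacbcc => aaacbcbcc
  | bbccb
  | ccabbbab => cabbbab => abbbab => abb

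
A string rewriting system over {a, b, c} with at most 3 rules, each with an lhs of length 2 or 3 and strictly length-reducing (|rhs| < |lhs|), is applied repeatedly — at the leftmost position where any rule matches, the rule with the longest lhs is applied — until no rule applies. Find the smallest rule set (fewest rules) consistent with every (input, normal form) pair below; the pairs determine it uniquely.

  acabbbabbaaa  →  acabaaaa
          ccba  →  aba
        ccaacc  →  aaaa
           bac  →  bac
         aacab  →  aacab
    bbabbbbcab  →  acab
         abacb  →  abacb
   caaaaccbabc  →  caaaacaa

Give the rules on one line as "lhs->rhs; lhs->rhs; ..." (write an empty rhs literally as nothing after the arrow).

  | acabbbabbaaa => acababbaaa => acabaaaa
  | ccba => aba
  | ccaacc => aaacc => aaaa
  | bac

abc->ca; bb->; cc->a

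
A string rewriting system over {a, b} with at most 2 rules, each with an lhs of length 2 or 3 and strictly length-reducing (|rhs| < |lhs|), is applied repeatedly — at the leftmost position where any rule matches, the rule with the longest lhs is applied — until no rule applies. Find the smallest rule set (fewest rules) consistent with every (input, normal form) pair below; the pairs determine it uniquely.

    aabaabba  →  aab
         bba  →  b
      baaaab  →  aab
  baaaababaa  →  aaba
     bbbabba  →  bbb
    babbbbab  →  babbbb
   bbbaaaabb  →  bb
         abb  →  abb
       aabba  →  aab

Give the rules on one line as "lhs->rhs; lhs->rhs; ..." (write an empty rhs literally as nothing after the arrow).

  | aabaabba => aabba => aab
  | bba => b
  | baaaab => aab
  | baaaababaa => aababaa => aaba

baa->; bba->b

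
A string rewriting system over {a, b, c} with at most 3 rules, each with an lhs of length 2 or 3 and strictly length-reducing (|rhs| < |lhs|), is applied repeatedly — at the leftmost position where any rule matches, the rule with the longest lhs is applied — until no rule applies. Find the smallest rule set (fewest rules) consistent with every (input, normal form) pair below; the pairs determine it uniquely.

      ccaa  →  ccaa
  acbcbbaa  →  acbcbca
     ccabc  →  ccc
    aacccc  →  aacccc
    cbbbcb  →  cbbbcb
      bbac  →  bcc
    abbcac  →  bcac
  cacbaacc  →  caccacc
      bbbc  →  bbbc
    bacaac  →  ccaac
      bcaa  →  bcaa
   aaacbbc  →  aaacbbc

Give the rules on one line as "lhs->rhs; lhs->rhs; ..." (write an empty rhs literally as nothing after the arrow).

ab->; ba->c

  | ccaa
  | acbcbbaa => acbcbca
  | ccabc => ccc
  | aacccc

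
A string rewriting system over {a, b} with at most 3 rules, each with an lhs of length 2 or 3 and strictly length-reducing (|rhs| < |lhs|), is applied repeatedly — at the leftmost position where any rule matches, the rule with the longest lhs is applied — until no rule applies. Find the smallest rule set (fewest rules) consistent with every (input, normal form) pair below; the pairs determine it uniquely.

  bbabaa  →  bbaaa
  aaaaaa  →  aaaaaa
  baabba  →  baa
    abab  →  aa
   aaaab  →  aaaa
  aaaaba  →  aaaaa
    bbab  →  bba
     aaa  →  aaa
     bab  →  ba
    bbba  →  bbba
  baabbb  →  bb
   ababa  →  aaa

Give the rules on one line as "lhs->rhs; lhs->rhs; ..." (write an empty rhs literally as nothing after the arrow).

  | bbabaa => bbaaa
  | aaaaaa
  | baabba => baba => baa
  | abab => aab => aa

ab->a; abb->b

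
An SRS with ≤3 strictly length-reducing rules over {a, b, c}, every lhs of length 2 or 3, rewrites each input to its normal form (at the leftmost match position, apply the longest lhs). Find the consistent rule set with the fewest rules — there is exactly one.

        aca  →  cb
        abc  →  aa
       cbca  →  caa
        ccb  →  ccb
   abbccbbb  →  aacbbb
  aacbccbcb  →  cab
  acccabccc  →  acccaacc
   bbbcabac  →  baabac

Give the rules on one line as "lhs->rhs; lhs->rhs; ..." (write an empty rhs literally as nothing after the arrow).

aca->cb; bbc->a; bc->a

  | aca => cb
  | abc => aa
  | cbca => caa
  | ccb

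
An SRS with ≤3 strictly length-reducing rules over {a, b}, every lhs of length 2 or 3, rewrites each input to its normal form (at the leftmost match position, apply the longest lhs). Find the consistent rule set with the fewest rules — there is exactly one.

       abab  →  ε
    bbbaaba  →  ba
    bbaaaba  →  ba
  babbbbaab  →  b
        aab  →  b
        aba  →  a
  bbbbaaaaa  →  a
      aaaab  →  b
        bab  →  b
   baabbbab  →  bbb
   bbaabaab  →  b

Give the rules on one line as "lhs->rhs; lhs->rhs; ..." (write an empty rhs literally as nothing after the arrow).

aa->; ab->; bba->

  | abab => ab => ε
  | bbbaaba => baba => ba
  | bbaaaba => aaba => ba
  | babbbbaab => bbbbaab => bbab => b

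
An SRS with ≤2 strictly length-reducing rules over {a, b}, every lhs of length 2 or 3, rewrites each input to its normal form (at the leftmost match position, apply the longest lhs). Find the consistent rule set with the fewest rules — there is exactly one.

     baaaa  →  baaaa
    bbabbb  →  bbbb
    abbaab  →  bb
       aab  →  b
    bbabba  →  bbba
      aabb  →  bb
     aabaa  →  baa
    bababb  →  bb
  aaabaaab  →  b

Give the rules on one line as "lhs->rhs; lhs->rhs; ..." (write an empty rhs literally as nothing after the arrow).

ab->b; bab->b

  | baaaa
  | bbabbb => bbbb
  | abbaab => bbaab => bbab => bb
  | aab => ab => b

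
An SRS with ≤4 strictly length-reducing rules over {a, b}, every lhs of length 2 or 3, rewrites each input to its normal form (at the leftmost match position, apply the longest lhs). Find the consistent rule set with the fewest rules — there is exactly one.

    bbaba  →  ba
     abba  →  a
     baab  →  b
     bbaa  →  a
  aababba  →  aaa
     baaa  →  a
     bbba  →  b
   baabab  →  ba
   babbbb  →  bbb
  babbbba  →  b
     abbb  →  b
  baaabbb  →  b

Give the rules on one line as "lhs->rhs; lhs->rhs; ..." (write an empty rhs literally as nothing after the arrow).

ab->a; abb->; baa->; bba->

  | bbaba => ba
  | abba => a
  | baab => b
  | bbaa => a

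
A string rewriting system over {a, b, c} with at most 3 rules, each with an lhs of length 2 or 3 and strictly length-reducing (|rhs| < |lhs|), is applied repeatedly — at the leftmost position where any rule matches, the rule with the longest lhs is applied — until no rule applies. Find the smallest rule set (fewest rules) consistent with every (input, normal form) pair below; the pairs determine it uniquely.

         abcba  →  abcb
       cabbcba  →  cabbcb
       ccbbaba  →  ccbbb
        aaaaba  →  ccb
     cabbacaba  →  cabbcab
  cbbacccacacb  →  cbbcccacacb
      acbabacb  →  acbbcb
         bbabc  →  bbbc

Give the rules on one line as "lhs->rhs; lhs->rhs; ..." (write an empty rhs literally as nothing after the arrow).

  | abcba => abcb
  | cabbcba => cabbcb
  | ccbbaba => ccbbba => ccbbb
  | aaaaba => caaba => ccba => ccb

aa->c; ba->b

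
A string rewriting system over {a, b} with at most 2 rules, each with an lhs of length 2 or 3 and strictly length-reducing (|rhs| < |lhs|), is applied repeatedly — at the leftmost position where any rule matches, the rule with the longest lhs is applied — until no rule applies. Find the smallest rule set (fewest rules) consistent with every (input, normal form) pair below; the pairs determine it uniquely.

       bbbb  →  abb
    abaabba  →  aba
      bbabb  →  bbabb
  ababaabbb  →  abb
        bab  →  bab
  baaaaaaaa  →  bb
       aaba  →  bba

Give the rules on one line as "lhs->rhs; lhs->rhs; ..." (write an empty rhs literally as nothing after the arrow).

aa->b; bbb->ab

  | bbbb => abb
  | abaabba => abbbba => aabba => bbba => aba
  | bbabb
  | ababaabbb => ababbbbb => abaabbb => abbbbb => aabbb => bbbb => abb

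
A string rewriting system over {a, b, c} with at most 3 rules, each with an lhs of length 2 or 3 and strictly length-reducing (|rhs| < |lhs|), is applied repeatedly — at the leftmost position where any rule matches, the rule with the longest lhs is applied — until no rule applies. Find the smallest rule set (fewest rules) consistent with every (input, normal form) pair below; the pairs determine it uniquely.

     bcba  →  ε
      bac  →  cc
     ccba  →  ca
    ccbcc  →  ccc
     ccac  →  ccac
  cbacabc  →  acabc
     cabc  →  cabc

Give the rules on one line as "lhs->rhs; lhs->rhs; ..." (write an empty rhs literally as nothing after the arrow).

ba->; bac->cc; cb->

  | bcba => ba => ε
  | bac => cc
  | ccba => ca
  | ccbcc => ccc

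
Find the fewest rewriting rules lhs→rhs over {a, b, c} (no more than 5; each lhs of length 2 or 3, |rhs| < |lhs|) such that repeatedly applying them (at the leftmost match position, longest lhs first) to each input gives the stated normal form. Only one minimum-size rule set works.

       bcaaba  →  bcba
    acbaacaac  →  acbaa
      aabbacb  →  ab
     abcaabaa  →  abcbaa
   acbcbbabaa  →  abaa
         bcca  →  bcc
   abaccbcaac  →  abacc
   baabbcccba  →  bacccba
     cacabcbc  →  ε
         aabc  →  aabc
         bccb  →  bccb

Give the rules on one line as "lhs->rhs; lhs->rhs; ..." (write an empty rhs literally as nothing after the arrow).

aac->a; abb->; ca->c; cbc->

  | bcaaba => bcaba => bcba
  | acbaacaac => acbaaac => acbaa
  | aabbacb => aacb => ab
  | abcaabaa => abcabaa => abcbaa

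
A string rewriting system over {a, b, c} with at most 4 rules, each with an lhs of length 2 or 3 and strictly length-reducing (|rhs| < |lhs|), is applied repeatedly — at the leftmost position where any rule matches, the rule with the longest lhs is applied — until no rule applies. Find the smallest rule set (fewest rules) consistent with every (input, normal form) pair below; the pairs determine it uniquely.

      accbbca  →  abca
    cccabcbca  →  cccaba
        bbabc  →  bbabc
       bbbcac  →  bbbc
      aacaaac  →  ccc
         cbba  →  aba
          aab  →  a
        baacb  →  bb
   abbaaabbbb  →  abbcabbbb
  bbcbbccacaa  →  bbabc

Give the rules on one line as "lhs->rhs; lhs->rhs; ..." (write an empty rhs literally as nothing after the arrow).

aa->c; ac->; bcc->b; cb->a

  | accbbca => cbbca => abca
  | cccabcbca => cccabaca => cccaba
  | bbabc
  | bbbcac => bbbc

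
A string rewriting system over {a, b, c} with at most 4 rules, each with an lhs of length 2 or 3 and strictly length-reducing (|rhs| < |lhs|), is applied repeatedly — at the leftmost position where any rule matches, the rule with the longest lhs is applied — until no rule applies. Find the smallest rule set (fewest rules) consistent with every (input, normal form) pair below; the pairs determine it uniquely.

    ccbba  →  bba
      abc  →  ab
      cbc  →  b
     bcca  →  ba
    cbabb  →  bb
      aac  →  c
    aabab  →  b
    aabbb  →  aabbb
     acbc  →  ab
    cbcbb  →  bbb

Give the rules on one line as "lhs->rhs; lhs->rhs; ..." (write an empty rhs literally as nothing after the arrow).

  | ccbba => cbba => bba
  | abc => ab
  | cbc => bc => b
  | bcca => bca => ba

aac->c; bab->cb; bc->b; cb->b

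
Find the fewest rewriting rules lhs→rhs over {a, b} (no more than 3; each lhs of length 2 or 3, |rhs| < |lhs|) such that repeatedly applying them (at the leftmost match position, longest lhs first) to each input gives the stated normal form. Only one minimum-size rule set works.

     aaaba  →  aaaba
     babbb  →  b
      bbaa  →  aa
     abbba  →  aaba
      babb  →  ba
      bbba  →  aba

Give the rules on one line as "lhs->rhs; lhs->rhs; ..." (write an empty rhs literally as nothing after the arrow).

  | aaaba
  | babbb => baab => b
  | bbaa => aa
  | abbba => aaba

baa->; bb->; bbb->ab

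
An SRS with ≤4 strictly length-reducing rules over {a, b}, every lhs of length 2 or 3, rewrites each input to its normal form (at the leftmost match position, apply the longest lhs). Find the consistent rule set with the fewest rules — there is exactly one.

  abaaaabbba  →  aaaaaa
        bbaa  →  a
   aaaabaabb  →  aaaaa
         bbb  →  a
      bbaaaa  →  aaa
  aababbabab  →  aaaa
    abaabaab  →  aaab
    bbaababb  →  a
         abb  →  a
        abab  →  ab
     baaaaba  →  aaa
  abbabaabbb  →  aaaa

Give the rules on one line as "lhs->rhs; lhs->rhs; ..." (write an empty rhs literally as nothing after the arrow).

  | abaaaabbba => aaaabbba => aaaaaa
  | bbaa => aba => a
  | aaaabaabb => aaaaabb => aaaaa
  | bbb => a

ba->; bb->; bba->ab; bbb->a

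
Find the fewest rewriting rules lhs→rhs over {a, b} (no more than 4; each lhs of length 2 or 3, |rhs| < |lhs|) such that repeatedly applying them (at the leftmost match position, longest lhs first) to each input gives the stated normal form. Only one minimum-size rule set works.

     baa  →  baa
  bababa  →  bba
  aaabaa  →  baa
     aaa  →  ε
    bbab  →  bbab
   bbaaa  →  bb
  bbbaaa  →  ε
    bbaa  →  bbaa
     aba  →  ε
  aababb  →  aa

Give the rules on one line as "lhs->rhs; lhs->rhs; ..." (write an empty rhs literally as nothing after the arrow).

aaa->; aba->; abb->aa; bbb->

  | baa
  | bababa => bba
  | aaabaa => baa
  | aaa => ε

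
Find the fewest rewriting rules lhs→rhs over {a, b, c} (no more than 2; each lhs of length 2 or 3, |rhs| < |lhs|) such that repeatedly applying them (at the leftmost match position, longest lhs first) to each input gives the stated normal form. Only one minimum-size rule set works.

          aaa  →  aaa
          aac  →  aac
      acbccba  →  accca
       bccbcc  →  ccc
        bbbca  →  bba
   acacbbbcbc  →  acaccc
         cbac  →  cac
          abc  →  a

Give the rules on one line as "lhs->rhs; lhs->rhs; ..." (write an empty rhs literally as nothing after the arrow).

  | aaa
  | aac
  | acbccba => acccba => accca
  | bccbcc => cbcc => ccc

bc->; cb->c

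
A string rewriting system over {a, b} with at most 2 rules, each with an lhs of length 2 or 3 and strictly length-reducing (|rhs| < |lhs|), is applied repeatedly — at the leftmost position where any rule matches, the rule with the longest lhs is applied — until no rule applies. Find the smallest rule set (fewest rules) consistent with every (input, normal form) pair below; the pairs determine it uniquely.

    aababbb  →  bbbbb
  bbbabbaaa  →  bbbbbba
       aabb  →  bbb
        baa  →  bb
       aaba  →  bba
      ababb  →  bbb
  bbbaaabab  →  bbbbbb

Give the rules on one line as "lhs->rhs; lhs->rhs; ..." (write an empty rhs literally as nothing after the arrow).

  | aababbb => bbabbb => bbbbb
  | bbbabbaaa => bbbbbaaa => bbbbbba
  | aabb => bbb
  | baa => bb

aa->b; ab->b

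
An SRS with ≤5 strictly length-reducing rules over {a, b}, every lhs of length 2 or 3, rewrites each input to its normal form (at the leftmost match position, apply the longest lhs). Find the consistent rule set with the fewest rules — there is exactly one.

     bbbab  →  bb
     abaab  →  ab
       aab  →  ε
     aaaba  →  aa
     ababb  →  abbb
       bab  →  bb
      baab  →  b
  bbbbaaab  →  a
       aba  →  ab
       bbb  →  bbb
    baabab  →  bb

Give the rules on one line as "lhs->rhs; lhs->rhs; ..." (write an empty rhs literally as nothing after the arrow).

  | bbbab => bab => bb
  | abaab => ab
  | aab => ε
  | aaaba => aa

aab->; ba->b; baa->; bba->a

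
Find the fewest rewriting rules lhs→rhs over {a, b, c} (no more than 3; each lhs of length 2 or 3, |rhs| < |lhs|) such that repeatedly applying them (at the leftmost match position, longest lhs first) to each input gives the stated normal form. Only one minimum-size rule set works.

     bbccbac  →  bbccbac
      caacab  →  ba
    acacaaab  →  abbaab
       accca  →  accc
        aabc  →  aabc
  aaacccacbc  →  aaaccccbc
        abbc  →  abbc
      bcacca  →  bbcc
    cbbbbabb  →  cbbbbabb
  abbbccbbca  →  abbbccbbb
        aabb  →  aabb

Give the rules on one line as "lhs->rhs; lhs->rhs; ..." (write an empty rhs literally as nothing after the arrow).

  | bbccbac
  | caacab => bacab => ba
  | acacaaab => abcaaab => abbaab
  | accca => accc

ca->b; cab->; cca->cc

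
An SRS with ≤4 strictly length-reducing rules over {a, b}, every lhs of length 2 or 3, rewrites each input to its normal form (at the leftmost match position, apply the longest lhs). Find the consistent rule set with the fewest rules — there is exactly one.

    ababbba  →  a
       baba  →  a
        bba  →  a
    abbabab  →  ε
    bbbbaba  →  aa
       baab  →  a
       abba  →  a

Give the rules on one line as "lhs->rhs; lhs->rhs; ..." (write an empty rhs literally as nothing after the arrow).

  | ababbba => abbba => bba => ba => a
  | baba => aba => a
  | bba => ba => a
  | abbabab => babab => abab => ab => ε

ab->; ba->a; bbb->aa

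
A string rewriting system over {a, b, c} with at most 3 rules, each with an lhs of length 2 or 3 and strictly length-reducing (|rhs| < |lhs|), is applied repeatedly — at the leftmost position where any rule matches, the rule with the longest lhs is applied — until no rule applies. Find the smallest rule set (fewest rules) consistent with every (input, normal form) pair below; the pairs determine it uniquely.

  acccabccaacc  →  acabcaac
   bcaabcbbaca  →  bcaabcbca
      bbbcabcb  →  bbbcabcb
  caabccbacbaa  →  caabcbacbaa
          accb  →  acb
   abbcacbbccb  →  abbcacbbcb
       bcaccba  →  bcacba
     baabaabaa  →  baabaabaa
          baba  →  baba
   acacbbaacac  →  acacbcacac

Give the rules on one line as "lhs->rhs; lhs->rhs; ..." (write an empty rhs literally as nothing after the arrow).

bba->bc; cc->c

  | acccabccaacc => accabccaacc => acabccaacc => acabcaacc => acabcaac
  | bcaabcbbaca => bcaabcbcca => bcaabcbca
  | bbbcabcb
  | caabccbacbaa => caabcbacbaa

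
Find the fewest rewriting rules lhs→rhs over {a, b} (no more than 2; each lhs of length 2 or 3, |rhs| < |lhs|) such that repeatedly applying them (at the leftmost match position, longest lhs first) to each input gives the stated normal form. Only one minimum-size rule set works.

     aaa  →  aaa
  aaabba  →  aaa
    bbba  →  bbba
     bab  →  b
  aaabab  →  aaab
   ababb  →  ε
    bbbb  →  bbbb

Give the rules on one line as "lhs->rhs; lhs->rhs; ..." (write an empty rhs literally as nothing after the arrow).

  | aaa
  | aaabba => aaa
  | bbba
  | bab => b

abb->; bab->b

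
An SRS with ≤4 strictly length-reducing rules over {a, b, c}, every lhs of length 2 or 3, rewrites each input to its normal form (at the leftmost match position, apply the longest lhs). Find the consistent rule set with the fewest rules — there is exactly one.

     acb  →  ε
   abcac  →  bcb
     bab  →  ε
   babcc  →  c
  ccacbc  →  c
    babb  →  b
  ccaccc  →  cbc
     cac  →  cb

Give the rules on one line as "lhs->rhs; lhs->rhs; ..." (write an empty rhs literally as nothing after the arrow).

  | acb => bb => ε
  | abcac => bcac => bcb
  | bab => bb => ε
  | babcc => bbcc => cc => c

ab->b; ac->b; bb->; cc->c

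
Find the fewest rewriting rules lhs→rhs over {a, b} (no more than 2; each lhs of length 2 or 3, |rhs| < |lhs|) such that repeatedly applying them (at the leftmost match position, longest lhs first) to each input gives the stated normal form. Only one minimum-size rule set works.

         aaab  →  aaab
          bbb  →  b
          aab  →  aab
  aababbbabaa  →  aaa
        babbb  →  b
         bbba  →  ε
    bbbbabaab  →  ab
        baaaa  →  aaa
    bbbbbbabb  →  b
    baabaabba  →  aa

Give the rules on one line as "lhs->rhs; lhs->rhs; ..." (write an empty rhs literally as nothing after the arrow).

  | aaab
  | bbb => bb => b
  | aab
  | aababbbabaa => aabbbabaa => aabbabaa => aababaa => aabaa => aaa

ba->; bb->b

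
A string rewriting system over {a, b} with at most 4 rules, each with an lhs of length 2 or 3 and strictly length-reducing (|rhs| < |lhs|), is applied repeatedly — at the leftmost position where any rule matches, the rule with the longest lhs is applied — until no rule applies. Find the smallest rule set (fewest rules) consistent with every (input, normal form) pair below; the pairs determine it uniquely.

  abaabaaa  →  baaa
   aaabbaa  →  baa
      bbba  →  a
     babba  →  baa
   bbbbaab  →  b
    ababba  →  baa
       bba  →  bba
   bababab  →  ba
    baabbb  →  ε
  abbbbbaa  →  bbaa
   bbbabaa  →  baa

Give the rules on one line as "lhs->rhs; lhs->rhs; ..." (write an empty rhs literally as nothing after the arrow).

aab->; ab->b; bab->ba; bbb->

  | abaabaaa => baabaaa => baaa
  | aaabbaa => abaa => baa
  | bbba => a
  | babba => baba => baa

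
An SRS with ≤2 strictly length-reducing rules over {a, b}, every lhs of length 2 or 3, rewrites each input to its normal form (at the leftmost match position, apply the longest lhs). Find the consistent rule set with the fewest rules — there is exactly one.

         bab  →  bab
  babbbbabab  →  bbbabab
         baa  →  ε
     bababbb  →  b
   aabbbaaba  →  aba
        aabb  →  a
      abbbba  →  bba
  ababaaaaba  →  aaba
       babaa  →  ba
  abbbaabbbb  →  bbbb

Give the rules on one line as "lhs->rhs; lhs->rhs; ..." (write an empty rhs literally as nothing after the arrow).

abb->; baa->

  | bab
  | babbbbabab => bbbabab
  | baa => ε
  | bababbb => babb => b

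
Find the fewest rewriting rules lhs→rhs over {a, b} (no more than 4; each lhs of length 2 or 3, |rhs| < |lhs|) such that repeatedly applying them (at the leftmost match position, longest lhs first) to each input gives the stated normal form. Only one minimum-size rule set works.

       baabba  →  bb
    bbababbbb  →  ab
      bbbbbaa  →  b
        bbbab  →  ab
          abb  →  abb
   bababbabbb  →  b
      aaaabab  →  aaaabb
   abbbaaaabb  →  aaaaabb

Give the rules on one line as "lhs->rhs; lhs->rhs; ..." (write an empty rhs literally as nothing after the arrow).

  | baabba => bba => bb
  | bbababbbb => bbbabbbb => abbbb => ab
  | bbbbbaa => bbaa => b
  | bbbab => ab

ba->b; baa->; bbb->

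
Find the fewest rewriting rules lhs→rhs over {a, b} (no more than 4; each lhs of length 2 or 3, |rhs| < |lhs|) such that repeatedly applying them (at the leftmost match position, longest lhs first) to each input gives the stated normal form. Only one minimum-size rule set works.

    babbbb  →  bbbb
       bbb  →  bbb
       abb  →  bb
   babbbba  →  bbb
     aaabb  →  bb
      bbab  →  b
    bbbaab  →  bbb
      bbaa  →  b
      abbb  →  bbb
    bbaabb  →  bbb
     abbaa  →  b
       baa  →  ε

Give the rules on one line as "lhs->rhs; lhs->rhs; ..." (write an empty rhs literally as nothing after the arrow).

  | babbbb => abbbb => bbbb
  | bbb
  | abb => bb
  | babbbba => abbbba => bbbba => bbb

ab->b; ba->; baa->; bab->ab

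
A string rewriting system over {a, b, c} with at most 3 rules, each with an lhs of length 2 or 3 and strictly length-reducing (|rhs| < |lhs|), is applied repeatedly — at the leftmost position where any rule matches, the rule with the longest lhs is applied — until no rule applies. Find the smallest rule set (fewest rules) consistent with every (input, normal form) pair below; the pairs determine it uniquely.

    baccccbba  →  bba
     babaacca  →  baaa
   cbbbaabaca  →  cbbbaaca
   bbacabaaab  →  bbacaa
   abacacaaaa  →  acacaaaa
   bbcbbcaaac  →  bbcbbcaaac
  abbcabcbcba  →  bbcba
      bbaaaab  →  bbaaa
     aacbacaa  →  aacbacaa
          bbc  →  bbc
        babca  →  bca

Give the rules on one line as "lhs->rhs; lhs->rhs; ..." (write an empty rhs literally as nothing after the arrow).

  | baccccbba => baccbba => babba => bba
  | babaacca => baacca => baaa
  | cbbbaabaca => cbbbaaca
  | bbacabaaab => bbacaaab => bbacaa

ab->; cc->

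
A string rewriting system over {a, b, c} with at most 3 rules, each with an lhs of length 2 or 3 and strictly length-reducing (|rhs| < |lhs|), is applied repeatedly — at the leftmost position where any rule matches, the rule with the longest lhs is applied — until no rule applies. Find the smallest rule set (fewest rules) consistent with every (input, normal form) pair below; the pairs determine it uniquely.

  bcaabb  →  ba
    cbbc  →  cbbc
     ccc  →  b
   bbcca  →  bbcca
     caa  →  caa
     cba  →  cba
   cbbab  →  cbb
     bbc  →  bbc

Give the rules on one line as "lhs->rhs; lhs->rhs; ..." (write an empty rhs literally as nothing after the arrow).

ab->; cab->a; ccc->b

  | bcaabb => bcab => ba
  | cbbc
  | ccc => b
  | bbcca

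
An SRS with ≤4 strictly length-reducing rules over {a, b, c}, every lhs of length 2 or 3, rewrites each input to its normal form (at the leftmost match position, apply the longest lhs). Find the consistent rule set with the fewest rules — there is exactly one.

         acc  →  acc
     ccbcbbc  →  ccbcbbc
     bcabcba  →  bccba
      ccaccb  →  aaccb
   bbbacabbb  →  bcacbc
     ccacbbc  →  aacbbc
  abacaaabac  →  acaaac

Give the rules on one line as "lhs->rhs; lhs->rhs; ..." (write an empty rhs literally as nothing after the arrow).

ab->; abb->bb; bbb->bc; cca->aa

  | acc
  | ccbcbbc
  | bcabcba => bccba
  | ccaccb => aaccb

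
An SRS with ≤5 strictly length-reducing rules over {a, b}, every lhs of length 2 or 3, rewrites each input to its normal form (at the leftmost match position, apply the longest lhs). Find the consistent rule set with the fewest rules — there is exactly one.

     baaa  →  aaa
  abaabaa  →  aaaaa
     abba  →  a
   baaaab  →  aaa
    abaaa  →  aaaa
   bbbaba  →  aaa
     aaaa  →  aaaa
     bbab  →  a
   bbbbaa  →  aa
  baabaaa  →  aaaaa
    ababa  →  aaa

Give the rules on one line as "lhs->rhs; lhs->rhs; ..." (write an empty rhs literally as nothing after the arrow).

ab->; aba->aa; ba->a; bb->a

  | baaa => aaa
  | abaabaa => aaabaa => aaaaa
  | abba => ba => a
  | baaaab => aaaab => aaa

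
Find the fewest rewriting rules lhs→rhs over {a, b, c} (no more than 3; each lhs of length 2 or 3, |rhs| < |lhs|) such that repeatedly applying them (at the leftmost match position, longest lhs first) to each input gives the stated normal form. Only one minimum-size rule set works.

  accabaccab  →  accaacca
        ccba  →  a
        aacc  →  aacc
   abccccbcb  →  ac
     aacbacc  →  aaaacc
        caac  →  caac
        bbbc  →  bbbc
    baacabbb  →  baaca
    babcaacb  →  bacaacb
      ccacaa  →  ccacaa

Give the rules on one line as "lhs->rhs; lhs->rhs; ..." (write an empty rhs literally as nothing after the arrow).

ab->a; cba->aa; ccb->

  | accabaccab => accaaccab => accaacca
  | ccba => a
  | aacc
  | abccccbcb => accccbcb => acccb => ac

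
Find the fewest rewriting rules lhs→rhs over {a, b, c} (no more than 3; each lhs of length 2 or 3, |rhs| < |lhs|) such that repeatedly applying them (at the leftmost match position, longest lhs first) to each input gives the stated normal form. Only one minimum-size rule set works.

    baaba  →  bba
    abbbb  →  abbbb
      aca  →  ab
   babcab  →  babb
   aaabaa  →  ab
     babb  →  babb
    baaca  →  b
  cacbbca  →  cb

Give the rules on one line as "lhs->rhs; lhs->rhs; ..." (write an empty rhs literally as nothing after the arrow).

  | baaba => bba
  | abbbb
  | aca => ab
  | babcab => bacab => babb

aa->; bc->c; ca->b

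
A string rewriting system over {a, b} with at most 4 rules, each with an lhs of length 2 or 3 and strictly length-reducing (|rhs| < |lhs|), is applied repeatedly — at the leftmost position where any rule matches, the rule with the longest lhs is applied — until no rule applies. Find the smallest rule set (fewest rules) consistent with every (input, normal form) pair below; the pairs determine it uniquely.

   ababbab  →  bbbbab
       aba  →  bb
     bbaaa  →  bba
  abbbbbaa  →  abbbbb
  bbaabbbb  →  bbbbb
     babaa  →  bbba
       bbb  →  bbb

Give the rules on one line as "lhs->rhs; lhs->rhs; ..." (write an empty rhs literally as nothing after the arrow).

aa->; aab->; aba->bb

  | ababbab => bbbbab
  | aba => bb
  | bbaaa => bba
  | abbbbbaa => abbbbb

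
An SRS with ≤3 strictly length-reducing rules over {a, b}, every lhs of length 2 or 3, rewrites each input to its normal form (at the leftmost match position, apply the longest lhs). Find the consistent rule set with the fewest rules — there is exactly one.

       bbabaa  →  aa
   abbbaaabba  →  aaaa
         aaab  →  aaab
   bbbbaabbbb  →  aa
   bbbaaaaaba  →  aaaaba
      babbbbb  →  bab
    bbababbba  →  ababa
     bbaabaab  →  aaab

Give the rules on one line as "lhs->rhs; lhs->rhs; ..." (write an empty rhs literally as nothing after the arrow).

baa->a; bb->

  | bbabaa => abaa => aa
  | abbbaaabba => abaaabba => aaabba => aaaa
  | aaab
  | bbbbaabbbb => bbaabbbb => aabbbb => aabb => aa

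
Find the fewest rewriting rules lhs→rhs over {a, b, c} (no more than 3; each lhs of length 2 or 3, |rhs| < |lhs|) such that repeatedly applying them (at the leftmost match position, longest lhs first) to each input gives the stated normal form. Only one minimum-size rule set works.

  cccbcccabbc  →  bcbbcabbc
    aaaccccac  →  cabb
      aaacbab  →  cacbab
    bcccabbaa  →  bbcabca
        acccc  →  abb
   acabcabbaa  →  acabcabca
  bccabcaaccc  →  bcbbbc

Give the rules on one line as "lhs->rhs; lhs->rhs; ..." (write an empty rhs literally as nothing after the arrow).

aa->c; bba->bc; cc->b

  | cccbcccabbc => bcbcccabbc => bcbbcabbc
  | aaaccccac => caccccac => cabccac => cabbac => cabcc => cabb
  | aaacbab => cacbab
  | bcccabbaa => bbcabbaa => bbcabca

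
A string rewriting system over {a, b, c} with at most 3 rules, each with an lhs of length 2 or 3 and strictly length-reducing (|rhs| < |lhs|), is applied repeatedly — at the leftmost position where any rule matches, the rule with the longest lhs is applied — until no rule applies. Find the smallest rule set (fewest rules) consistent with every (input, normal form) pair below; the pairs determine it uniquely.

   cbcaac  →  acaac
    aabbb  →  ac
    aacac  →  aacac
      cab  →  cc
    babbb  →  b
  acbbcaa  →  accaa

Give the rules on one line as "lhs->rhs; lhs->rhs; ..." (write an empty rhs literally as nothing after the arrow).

ab->c; bcb->; cb->a

  | cbcaac => acaac
  | aabbb => acbb => aab => ac
  | aacac
  | cab => cc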